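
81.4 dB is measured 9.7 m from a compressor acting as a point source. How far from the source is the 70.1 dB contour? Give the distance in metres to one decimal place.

The 11.3 dB drop corresponds to a distance ratio of 10^(11.3/20) for a point source.
r₂ = 9.7·10^((81.4−70.1)/20) = 9.7·10^(11.3/20) = 35.63 m.

35.6 m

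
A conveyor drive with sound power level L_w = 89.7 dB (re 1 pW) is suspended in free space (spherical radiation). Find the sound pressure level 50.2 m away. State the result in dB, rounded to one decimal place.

44.7 dB

L_p = L_w − 10·log₁₀(4π·r²) with r = 50.2 m.
4π·r² = 3.167e+04 m², 10·log₁₀ of that is 45.006 dB.
L_p = 89.7 − 45.006 = 44.69 dB.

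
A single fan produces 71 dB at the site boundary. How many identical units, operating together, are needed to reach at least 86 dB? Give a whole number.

N identical sources give L₁ + 10·log₁₀ N, so require 10·log₁₀ N ≥ 86 − 71 = 15.0 dB.
N ≥ 10^(15.0/10) = 31.623, so N = 32.

32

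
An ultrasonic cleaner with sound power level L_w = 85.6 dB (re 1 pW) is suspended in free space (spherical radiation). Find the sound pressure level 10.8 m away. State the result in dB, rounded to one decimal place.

The power spreads over a sphere of area 4π·r², so L_p = L_w − 10·log₁₀(4π·r²).
4π·r² = 1466 m², 10·log₁₀ of that is 31.661 dB.
L_p = 85.6 − 31.661 = 53.94 dB.

53.9 dB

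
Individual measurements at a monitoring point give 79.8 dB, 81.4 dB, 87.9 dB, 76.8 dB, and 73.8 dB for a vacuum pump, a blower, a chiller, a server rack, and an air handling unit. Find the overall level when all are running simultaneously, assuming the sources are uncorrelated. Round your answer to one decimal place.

For uncorrelated sources the intensities add, so convert each level to linear form, sum, and take 10·log₁₀ of the total.
Σ 10^(L/10) = 10^(79.8/10) + 10^(81.4/10) + 10^(87.9/10) + 10^(76.8/10) + 10^(73.8/10) = 9.220e+08.
L_total = 10·log₁₀(9.220e+08) = 89.65 dB.

89.6 dB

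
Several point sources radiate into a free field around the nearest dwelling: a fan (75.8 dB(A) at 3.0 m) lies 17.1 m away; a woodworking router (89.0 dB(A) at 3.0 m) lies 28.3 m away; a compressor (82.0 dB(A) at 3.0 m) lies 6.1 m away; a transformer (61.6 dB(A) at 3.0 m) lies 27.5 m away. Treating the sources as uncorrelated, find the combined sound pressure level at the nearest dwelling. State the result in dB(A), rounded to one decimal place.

Propagate each source to the receiver with L = L_ref − 20·log₁₀(r/r_ref), then add intensities.
fan: 75.8 − 20·log₁₀(17.1/3.0) = 75.8 − 15.12 = 60.68 dB(A).
woodworking router: 89.0 − 20·log₁₀(28.3/3.0) = 89.0 − 19.49 = 69.51 dB(A).
compressor: 82.0 − 20·log₁₀(6.1/3.0) = 82.0 − 6.16 = 75.84 dB(A).
transformer: 61.6 − 20·log₁₀(27.5/3.0) = 61.6 − 19.24 = 42.36 dB(A).
Σ 10^(L/10) = 4.845e+07 → L_total = 10·log₁₀(4.845e+07) = 76.85 dB(A).

76.9 dB(A)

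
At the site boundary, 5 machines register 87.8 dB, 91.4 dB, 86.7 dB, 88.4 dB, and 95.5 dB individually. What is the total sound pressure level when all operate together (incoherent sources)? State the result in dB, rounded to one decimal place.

98.3 dB

For uncorrelated sources the intensities add, so convert each level to linear form, sum, and take 10·log₁₀ of the total.
Σ 10^(L/10) = 10^(87.8/10) + 10^(91.4/10) + 10^(86.7/10) + 10^(88.4/10) + 10^(95.5/10) = 6.691e+09.
L_total = 10·log₁₀(6.691e+09) = 98.25 dB.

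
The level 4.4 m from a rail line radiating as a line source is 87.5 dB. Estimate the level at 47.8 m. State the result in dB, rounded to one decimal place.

For a line source, L₂ = L₁ − 10·log₁₀(r₂/r₁).
L₂ = 87.5 − 10·log₁₀(47.8/4.4) = 87.5 − 10.360 = 77.14 dB.

77.1 dB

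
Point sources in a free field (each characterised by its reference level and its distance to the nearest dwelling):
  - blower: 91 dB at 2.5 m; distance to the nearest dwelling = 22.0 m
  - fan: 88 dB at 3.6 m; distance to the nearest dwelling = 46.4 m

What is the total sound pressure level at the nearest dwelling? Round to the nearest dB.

73 dB

First find each source's level at the receiver (point-source: −20·log₁₀(r/r_ref)), then combine on an intensity basis.
blower: 91 − 20·log₁₀(22.0/2.5) = 91 − 18.89 = 72.11 dB.
fan: 88 − 20·log₁₀(46.4/3.6) = 88 − 22.20 = 65.80 dB.
Σ 10^(L/10) = 2.005e+07 → L_total = 10·log₁₀(2.005e+07) = 73.02 dB.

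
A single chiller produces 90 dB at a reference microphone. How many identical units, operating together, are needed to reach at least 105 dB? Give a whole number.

The shortfall is 105 − 90 = 15.0 dB, and N units add 10·log₁₀ N, so need 10·log₁₀ N ≥ 15.0.
N ≥ 10^(15.0/10) = 31.623, so N = 32.

32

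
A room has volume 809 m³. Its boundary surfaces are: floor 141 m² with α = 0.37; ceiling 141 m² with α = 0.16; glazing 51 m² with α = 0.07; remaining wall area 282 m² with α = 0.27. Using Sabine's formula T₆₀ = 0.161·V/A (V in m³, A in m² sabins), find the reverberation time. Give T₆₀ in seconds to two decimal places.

0.84 s

A = Σ Sᵢαᵢ = 141·0.37 + 141·0.16 + 51·0.07 + 282·0.27 = 154.44 m².
T₆₀ = 0.161 × 809 / 154.44 = 0.843 s.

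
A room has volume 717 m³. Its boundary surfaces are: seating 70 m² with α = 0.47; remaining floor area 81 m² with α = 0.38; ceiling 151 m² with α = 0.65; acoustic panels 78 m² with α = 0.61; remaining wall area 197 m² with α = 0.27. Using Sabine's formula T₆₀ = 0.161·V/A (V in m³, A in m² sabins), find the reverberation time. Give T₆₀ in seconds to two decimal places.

0.44 s

Summing Sᵢαᵢ: 70·0.47 + 81·0.38 + 151·0.65 + 78·0.61 + 197·0.27 = 262.60 m².
T₆₀ = 0.161·V/A = 0.161·717/262.60 = 0.440 s.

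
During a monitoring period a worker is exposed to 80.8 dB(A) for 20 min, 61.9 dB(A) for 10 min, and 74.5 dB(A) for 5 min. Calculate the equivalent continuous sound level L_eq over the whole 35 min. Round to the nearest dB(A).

The energy average is taken in the linear domain: L_eq = 10·log₁₀[(Σ tᵢ·10^(Lᵢ/10))/T], T = 35 min.
Σ tᵢ·10^(Lᵢ/10) = 20·10^(80.8/10) + 10·10^(61.9/10) + 5·10^(74.5/10) = 2.561e+09.
L_eq = 10·log₁₀(2.561e+09/35) = 78.64 dB(A).

79 dB(A)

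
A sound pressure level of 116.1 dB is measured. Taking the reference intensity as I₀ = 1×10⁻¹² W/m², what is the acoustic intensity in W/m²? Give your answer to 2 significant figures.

I = I₀·10^(L/10) = 10⁻¹² × 10^(116.1/10) = 10^(-0.390).

0.41 W/m²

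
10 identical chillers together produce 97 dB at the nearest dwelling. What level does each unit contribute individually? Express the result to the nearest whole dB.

87 dB

10 equal contributions raise the level by 10·log₁₀ 10 = 10.000 dB, so each unit alone gives 97 − 10.000.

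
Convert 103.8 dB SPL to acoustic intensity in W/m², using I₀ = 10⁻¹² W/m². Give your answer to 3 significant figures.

0.0240 W/m²

I = I₀·10^(L/10) = 10⁻¹² × 10^(103.8/10) = 10^(-1.620).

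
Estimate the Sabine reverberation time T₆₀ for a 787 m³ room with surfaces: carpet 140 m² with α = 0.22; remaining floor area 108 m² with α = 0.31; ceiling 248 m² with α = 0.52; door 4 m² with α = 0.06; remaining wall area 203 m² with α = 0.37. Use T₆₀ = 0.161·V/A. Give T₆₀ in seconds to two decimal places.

A = Σ Sᵢαᵢ = 140·0.22 + 108·0.31 + 248·0.52 + 4·0.06 + 203·0.37 = 268.59 m².
T₆₀ = 0.161·V/A = 0.161·787/268.59 = 0.472 s.

0.47 s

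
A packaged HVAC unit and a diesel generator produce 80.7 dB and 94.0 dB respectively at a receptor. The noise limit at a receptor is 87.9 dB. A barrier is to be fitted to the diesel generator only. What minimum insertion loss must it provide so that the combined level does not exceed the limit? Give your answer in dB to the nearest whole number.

The untreated sources together contribute 10^(80.7/10) = 1.175e+08, i.e. 80.70 dB.
To meet 87.9 dB overall, the treated diesel generator may contribute at most 10^(87.9/10) − 1.175e+08 = 4.991e+08, i.e. 86.98 dB.
So the diesel generator must be reduced from 94.0 to 86.98 dB: IL = 7.02 dB.

7 dB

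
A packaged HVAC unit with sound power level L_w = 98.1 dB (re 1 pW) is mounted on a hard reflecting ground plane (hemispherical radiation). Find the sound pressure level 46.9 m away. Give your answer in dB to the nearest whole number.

L_p = L_w − 10·log₁₀(2π·r²) with r = 46.9 m.
2π·r² = 1.382e+04 m², 10·log₁₀ of that is 41.405 dB.
L_p = 98.1 − 41.405 = 56.69 dB.

57 dB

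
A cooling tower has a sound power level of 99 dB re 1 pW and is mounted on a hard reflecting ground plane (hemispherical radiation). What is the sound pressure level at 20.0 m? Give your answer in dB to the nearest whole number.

65 dB

Free-field hemispherical radiation: L_p = L_w − 10·log₁₀(2π·r²), r = 20.0 m.
2π·r² = 2513 m², 10·log₁₀ of that is 34.002 dB.
L_p = 99 − 34.002 = 65.00 dB.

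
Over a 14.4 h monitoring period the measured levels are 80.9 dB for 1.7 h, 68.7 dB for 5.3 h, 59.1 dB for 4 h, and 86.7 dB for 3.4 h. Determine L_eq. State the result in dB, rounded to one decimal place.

The energy average is taken in the linear domain: L_eq = 10·log₁₀[(Σ tᵢ·10^(Lᵢ/10))/T], T = 14.4 h.
Σ tᵢ·10^(Lᵢ/10) = 1.7·10^(80.9/10) + 5.3·10^(68.7/10) + 4·10^(59.1/10) + 3.4·10^(86.7/10) = 1.842e+09.
L_eq = 10·log₁₀(1.842e+09/14.4) = 81.07 dB.

81.1 dB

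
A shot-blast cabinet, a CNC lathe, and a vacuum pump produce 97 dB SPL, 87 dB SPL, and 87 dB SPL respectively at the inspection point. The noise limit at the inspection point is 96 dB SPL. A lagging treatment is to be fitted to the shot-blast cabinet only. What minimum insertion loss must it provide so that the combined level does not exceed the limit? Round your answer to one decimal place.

2.3 dB

Fixed contribution from the other sources: Σ 10^(L/10) = 10^(87/10) + 10^(87/10) = 1.002e+09 (90.01 dB SPL).
The limit corresponds to 10^(96/10) = 3.981e+09; subtracting the fixed part leaves 2.979e+09 for the shot-blast cabinet, i.e. 94.74 dB SPL.
Required insertion loss = 97 − 94.74 = 2.26 dB.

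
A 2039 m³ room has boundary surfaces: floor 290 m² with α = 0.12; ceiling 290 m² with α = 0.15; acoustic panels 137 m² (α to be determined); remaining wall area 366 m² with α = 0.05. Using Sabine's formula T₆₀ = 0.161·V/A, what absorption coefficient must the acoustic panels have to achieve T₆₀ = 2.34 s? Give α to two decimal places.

Required total absorption A = 0.161·2039/2.34 = 140.29 m².
Absorption from the other surfaces = 290·0.12 + 290·0.15 + 366·0.05 = 96.60 m², so the acoustic panels must supply 43.69 m² over 137 m².
α = 43.69/137 = 0.319.

0.32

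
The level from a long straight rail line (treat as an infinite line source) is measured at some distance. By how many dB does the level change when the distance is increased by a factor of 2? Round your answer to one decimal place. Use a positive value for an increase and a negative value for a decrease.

-3.0 dB

A line source loses 3 dB per doubling of distance; generally ΔL = −10·log₁₀(r₂/r₁).
ΔL = −10·log₁₀(2) = -3.01 dB.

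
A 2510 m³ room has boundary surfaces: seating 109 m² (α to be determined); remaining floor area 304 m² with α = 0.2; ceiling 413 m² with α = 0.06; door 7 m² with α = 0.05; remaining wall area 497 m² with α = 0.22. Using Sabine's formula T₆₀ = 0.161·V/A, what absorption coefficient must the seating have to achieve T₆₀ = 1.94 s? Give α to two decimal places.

0.12

Required total absorption A = 0.161·2510/1.94 = 208.30 m².
Absorption from the other surfaces = 304·0.2 + 413·0.06 + 7·0.05 + 497·0.22 = 195.27 m², so the seating must supply 13.03 m² over 109 m².
α = 13.03/109 = 0.120.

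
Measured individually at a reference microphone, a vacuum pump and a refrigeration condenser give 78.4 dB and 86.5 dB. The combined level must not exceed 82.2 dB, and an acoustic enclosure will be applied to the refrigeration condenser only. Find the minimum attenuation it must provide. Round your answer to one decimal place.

The untreated sources together contribute 10^(78.4/10) = 6.918e+07, i.e. 78.40 dB.
To meet 82.2 dB overall, the treated refrigeration condenser may contribute at most 10^(82.2/10) − 6.918e+07 = 9.678e+07, i.e. 79.86 dB.
So the refrigeration condenser must be reduced from 86.5 to 79.86 dB: IL = 6.64 dB.

6.6 dB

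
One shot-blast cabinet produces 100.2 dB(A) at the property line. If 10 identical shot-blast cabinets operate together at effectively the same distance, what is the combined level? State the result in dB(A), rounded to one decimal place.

N identical incoherent sources raise the level by 10·log₁₀ N.
L_total = 100.2 + 10·log₁₀(10) = 100.2 + 10.000 = 110.20 dB(A).

110.2 dB(A)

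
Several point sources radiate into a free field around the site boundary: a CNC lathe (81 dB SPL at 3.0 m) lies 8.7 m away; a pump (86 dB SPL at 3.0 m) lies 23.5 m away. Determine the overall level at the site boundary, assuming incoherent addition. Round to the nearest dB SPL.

73 dB SPL

Apply inverse-square spreading to bring every level to the receiver, then sum 10^(L/10).
CNC lathe: 81 − 20·log₁₀(8.7/3.0) = 81 − 9.25 = 71.75 dB SPL.
pump: 86 − 20·log₁₀(23.5/3.0) = 86 − 17.88 = 68.12 dB SPL.
Σ 10^(L/10) = 2.146e+07 → L_total = 10·log₁₀(2.146e+07) = 73.32 dB SPL.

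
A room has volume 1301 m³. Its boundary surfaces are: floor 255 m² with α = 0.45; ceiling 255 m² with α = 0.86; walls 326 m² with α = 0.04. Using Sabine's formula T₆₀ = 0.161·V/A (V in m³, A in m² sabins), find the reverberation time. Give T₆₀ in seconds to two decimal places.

Total absorption A = 255·0.45 + 255·0.86 + 326·0.04 = 347.09 m² sabins.
T₆₀ = 0.161·V/A = 0.161·1301/347.09 = 0.603 s.

0.60 s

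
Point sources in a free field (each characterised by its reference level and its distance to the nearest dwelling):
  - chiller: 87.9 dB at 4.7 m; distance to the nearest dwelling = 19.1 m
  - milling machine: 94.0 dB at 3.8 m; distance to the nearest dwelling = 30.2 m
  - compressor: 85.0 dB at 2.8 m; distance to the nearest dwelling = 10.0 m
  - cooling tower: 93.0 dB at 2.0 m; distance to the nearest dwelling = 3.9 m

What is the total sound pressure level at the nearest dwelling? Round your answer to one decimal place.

88.0 dB

First find each source's level at the receiver (point-source: −20·log₁₀(r/r_ref)), then combine on an intensity basis.
chiller: 87.9 − 20·log₁₀(19.1/4.7) = 87.9 − 12.18 = 75.72 dB.
milling machine: 94.0 − 20·log₁₀(30.2/3.8) = 94.0 − 18.00 = 76.00 dB.
compressor: 85.0 − 20·log₁₀(10.0/2.8) = 85.0 − 11.06 = 73.94 dB.
cooling tower: 93.0 − 20·log₁₀(3.9/2.0) = 93.0 − 5.80 = 87.20 dB.
Σ 10^(L/10) = 6.266e+08 → L_total = 10·log₁₀(6.266e+08) = 87.97 dB.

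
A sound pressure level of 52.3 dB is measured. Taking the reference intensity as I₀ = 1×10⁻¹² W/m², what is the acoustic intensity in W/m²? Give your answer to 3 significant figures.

I/I₀ = 10^(52.3/10) = 1.698e+05, so I = 1.698e+05 × 10⁻¹² W/m².

1.70e-07 W/m²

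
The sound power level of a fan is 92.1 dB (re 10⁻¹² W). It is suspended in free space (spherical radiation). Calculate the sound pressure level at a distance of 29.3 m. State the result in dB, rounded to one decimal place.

L_p = L_w − 10·log₁₀(4π·r²) with r = 29.3 m.
4π·r² = 1.079e+04 m², 10·log₁₀ of that is 40.329 dB.
L_p = 92.1 − 40.329 = 51.77 dB.

51.8 dB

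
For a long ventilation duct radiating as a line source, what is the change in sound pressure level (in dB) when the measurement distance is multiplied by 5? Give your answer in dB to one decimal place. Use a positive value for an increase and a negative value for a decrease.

With cylindrical spreading the level changes by −10·log₁₀(r₂/r₁).
ΔL = −10·log₁₀(5) = -6.99 dB.

-7.0 dB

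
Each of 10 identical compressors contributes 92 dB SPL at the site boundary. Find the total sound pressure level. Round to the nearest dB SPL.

With 10 equal, uncorrelated contributions the intensity is 10× that of one unit, giving a rise of 10·log₁₀ 10.
L_total = 92 + 10·log₁₀(10) = 92 + 10.000 = 102.00 dB SPL.

102 dB SPL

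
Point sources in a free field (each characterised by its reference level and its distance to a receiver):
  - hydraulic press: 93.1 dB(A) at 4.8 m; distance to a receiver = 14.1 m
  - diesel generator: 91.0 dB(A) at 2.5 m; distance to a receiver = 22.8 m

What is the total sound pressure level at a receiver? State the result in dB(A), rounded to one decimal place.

84.0 dB(A)

Apply inverse-square spreading to bring every level to the receiver, then sum 10^(L/10).
hydraulic press: 93.1 − 20·log₁₀(14.1/4.8) = 93.1 − 9.36 = 83.74 dB(A).
diesel generator: 91.0 − 20·log₁₀(22.8/2.5) = 91.0 − 19.20 = 71.80 dB(A).
Σ 10^(L/10) = 2.518e+08 → L_total = 10·log₁₀(2.518e+08) = 84.01 dB(A).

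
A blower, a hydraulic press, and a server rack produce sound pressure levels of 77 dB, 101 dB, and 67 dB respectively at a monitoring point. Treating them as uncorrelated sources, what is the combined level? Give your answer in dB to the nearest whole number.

101 dB

Incoherent sources combine by intensity addition: L_total = 10·log₁₀(Σ 10^(L_i/10)).
Σ 10^(L/10) = 10^(77/10) + 10^(101/10) + 10^(67/10) = 1.264e+10.
L_total = 10·log₁₀(1.264e+10) = 101.02 dB.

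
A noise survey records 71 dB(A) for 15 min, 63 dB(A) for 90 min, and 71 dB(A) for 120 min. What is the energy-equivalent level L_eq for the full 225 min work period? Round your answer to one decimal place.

69.2 dB(A)

The energy average is taken in the linear domain: L_eq = 10·log₁₀[(Σ tᵢ·10^(Lᵢ/10))/T], T = 225 min.
Σ tᵢ·10^(Lᵢ/10) = 15·10^(71/10) + 90·10^(63/10) + 120·10^(71/10) = 1.879e+09.
L_eq = 10·log₁₀(1.879e+09/225) = 69.22 dB(A).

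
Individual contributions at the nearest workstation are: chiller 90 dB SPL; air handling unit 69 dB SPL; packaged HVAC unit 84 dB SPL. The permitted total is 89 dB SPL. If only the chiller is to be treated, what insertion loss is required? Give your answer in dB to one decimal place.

2.7 dB

The untreated sources together contribute 10^(69/10) + 10^(84/10) = 2.591e+08, i.e. 84.14 dB SPL.
To meet 89 dB SPL overall, the treated chiller may contribute at most 10^(89/10) − 2.591e+08 = 5.352e+08, i.e. 87.29 dB SPL.
So the chiller must be reduced from 90 to 87.29 dB SPL: IL = 2.71 dB.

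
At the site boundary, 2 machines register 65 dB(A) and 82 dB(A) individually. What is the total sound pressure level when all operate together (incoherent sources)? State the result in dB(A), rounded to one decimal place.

For uncorrelated sources the intensities add, so convert each level to linear form, sum, and take 10·log₁₀ of the total.
Σ 10^(L/10) = 10^(65/10) + 10^(82/10) = 1.617e+08.
L_total = 10·log₁₀(1.617e+08) = 82.09 dB(A).

82.1 dB(A)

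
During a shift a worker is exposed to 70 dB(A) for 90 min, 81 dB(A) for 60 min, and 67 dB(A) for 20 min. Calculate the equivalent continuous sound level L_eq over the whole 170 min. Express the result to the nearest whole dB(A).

L_eq = 10·log₁₀[(1/T)·Σ tᵢ·10^(Lᵢ/10)] with T = 170 min.
Σ tᵢ·10^(Lᵢ/10) = 90·10^(70/10) + 60·10^(81/10) + 20·10^(67/10) = 8.554e+09.
L_eq = 10·log₁₀(8.554e+09/170) = 77.02 dB(A).

77 dB(A)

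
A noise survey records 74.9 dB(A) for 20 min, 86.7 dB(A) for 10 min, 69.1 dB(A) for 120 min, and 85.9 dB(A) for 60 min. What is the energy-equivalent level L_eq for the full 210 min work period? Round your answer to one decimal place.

81.5 dB(A)

L_eq = 10·log₁₀[(1/T)·Σ tᵢ·10^(Lᵢ/10)] with T = 210 min.
Σ tᵢ·10^(Lᵢ/10) = 20·10^(74.9/10) + 10·10^(86.7/10) + 120·10^(69.1/10) + 60·10^(85.9/10) = 2.961e+10.
L_eq = 10·log₁₀(2.961e+10/210) = 81.49 dB(A).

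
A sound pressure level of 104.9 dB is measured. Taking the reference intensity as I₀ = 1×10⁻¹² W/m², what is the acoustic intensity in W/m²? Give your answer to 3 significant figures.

I = I₀·10^(L/10) = 10⁻¹² × 10^(104.9/10) = 10^(-1.510).

0.0309 W/m²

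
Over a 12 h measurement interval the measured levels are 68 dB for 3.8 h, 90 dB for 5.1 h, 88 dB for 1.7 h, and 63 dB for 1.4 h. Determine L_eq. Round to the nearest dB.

The energy average is taken in the linear domain: L_eq = 10·log₁₀[(Σ tᵢ·10^(Lᵢ/10))/T], T = 12 h.
Σ tᵢ·10^(Lᵢ/10) = 3.8·10^(68/10) + 5.1·10^(90/10) + 1.7·10^(88/10) + 1.4·10^(63/10) = 6.199e+09.
L_eq = 10·log₁₀(6.199e+09/12) = 87.13 dB.

87 dB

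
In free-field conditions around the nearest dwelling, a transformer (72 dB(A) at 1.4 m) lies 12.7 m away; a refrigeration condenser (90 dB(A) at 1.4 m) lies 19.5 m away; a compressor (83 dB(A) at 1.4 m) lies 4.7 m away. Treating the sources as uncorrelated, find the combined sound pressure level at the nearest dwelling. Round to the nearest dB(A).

74 dB(A)

Propagate each source to the receiver with L = L_ref − 20·log₁₀(r/r_ref), then add intensities.
transformer: 72 − 20·log₁₀(12.7/1.4) = 72 − 19.15 = 52.85 dB(A).
refrigeration condenser: 90 − 20·log₁₀(19.5/1.4) = 90 − 22.88 = 67.12 dB(A).
compressor: 83 − 20·log₁₀(4.7/1.4) = 83 − 10.52 = 72.48 dB(A).
Σ 10^(L/10) = 2.305e+07 → L_total = 10·log₁₀(2.305e+07) = 73.63 dB(A).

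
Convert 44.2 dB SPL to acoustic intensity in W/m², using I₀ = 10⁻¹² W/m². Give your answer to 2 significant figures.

L = 10·log₁₀(I/I₀) ⇒ I = I₀·10^(L/10) = 10⁻¹² × 10^4.42.

2.6e-08 W/m²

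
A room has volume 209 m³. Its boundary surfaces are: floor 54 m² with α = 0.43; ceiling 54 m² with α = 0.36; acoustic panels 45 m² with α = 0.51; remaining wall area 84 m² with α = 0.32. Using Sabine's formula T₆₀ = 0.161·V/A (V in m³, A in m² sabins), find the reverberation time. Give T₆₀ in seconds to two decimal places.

0.36 s

A = Σ Sᵢαᵢ = 54·0.43 + 54·0.36 + 45·0.51 + 84·0.32 = 92.49 m².
T₆₀ = 0.161·V/A = 0.161·209/92.49 = 0.364 s.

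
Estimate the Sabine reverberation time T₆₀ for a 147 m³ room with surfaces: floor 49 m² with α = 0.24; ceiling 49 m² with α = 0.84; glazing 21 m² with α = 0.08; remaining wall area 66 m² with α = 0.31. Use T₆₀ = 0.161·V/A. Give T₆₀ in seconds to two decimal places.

Summing Sᵢαᵢ: 49·0.24 + 49·0.84 + 21·0.08 + 66·0.31 = 75.06 m².
T₆₀ = 0.161·V/A = 0.161·147/75.06 = 0.315 s.

0.32 s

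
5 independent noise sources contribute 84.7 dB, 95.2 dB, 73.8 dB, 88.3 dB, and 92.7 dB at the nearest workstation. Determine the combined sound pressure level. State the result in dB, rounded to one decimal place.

For uncorrelated sources the intensities add, so convert each level to linear form, sum, and take 10·log₁₀ of the total.
Σ 10^(L/10) = 10^(84.7/10) + 10^(95.2/10) + 10^(73.8/10) + 10^(88.3/10) + 10^(92.7/10) = 6.169e+09.
L_total = 10·log₁₀(6.169e+09) = 97.90 dB.

97.9 dB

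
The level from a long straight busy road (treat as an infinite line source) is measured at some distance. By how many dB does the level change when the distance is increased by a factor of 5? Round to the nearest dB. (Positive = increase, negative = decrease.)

-7 dB

With cylindrical spreading the level changes by −10·log₁₀(r₂/r₁).
ΔL = −10·log₁₀(5) = -6.99 dB.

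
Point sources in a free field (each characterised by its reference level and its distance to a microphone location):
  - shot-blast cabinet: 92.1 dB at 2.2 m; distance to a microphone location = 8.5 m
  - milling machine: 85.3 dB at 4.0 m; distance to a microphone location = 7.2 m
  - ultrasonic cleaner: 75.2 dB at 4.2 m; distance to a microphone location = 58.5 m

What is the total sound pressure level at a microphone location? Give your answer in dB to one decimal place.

Propagate each source to the receiver with L = L_ref − 20·log₁₀(r/r_ref), then add intensities.
shot-blast cabinet: 92.1 − 20·log₁₀(8.5/2.2) = 92.1 − 11.74 = 80.36 dB.
milling machine: 85.3 − 20·log₁₀(7.2/4.0) = 85.3 − 5.11 = 80.19 dB.
ultrasonic cleaner: 75.2 − 20·log₁₀(58.5/4.2) = 75.2 − 22.88 = 52.32 dB.
Σ 10^(L/10) = 2.134e+08 → L_total = 10·log₁₀(2.134e+08) = 83.29 dB.

83.3 dB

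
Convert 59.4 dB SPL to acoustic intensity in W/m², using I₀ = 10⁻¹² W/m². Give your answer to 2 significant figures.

I/I₀ = 10^(59.4/10) = 8.71e+05, so I = 8.71e+05 × 10⁻¹² W/m².

8.7e-07 W/m²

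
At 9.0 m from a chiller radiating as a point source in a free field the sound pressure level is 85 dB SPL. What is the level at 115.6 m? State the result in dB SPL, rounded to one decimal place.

Point-source attenuation: ΔL = 20·log₁₀(r₂/r₁) = 20·log₁₀(115.6/9.0) = 22.174 dB.
L₂ = 85 − 20·log₁₀(115.6/9.0) = 85 − 22.174 = 62.83 dB SPL.

62.8 dB SPL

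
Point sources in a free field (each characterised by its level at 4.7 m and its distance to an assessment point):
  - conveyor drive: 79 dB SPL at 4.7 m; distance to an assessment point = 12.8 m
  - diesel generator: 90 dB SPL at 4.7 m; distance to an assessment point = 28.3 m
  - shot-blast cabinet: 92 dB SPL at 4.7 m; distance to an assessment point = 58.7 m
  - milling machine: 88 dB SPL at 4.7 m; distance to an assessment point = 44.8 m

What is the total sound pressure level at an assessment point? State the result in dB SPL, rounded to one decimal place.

First find each source's level at the receiver (point-source: −20·log₁₀(r/r_ref)), then combine on an intensity basis.
conveyor drive: 79 − 20·log₁₀(12.8/4.7) = 79 − 8.70 = 70.30 dB SPL.
diesel generator: 90 − 20·log₁₀(28.3/4.7) = 90 − 15.59 = 74.41 dB SPL.
shot-blast cabinet: 92 − 20·log₁₀(58.7/4.7) = 92 − 21.93 = 70.07 dB SPL.
milling machine: 88 − 20·log₁₀(44.8/4.7) = 88 − 19.58 = 68.42 dB SPL.
Σ 10^(L/10) = 5.540e+07 → L_total = 10·log₁₀(5.540e+07) = 77.43 dB SPL.

77.4 dB SPL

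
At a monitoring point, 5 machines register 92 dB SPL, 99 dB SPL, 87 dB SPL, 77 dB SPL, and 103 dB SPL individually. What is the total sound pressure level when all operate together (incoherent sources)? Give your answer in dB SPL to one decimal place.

104.8 dB SPL

For uncorrelated sources the intensities add, so convert each level to linear form, sum, and take 10·log₁₀ of the total.
Σ 10^(L/10) = 10^(92/10) + 10^(99/10) + 10^(87/10) + 10^(77/10) + 10^(103/10) = 3.003e+10.
L_total = 10·log₁₀(3.003e+10) = 104.78 dB SPL.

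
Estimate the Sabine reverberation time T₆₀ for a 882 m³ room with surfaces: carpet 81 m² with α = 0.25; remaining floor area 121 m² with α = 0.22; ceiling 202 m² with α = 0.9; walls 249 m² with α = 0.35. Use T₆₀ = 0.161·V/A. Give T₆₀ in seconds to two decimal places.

Summing Sᵢαᵢ: 81·0.25 + 121·0.22 + 202·0.9 + 249·0.35 = 315.82 m².
T₆₀ = 0.161 × 882 / 315.82 = 0.450 s.

0.45 s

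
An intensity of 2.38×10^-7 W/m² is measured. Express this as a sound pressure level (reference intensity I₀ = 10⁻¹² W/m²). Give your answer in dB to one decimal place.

I/I₀ = 2.38×10^-7/10⁻¹² = 2.38×10^5, and L = 10·log₁₀(I/I₀).
L = 10·(0.3766 + 5) = 53.77 dB.

53.8 dB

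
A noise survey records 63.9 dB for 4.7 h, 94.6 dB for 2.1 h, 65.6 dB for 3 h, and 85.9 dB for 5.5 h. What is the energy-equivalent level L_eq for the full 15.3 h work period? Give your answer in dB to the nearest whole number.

Weight each interval's intensity by its duration and average over T = 15.3 h:
Σ tᵢ·10^(Lᵢ/10) = 4.7·10^(63.9/10) + 2.1·10^(94.6/10) + 3·10^(65.6/10) + 5.5·10^(85.9/10) = 8.219e+09.
L_eq = 10·log₁₀(8.219e+09/15.3) = 87.30 dB.

87 dB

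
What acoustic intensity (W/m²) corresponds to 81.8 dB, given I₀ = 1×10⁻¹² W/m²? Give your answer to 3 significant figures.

0.000151 W/m²

I/I₀ = 10^(81.8/10) = 1.514e+08, so I = 1.514e+08 × 10⁻¹² W/m².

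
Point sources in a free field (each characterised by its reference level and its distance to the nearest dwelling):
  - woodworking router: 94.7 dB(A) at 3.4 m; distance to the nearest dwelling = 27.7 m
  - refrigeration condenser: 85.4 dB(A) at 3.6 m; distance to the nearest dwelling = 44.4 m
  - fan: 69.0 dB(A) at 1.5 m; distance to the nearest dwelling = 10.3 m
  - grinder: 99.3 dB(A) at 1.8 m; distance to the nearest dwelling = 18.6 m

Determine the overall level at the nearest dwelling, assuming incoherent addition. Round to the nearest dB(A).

81 dB(A)

First find each source's level at the receiver (point-source: −20·log₁₀(r/r_ref)), then combine on an intensity basis.
woodworking router: 94.7 − 20·log₁₀(27.7/3.4) = 94.7 − 18.22 = 76.48 dB(A).
refrigeration condenser: 85.4 − 20·log₁₀(44.4/3.6) = 85.4 − 21.82 = 63.58 dB(A).
fan: 69.0 − 20·log₁₀(10.3/1.5) = 69.0 − 16.73 = 52.27 dB(A).
grinder: 99.3 − 20·log₁₀(18.6/1.8) = 99.3 − 20.28 = 79.02 dB(A).
Σ 10^(L/10) = 1.266e+08 → L_total = 10·log₁₀(1.266e+08) = 81.03 dB(A).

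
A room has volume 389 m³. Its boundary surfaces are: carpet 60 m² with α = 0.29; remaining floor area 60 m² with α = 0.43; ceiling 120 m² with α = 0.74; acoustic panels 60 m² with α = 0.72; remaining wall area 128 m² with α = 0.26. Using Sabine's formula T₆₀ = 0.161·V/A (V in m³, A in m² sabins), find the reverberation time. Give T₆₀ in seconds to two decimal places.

A = Σ Sᵢαᵢ = 60·0.29 + 60·0.43 + 120·0.74 + 60·0.72 + 128·0.26 = 208.48 m².
T₆₀ = 0.161 × 389 / 208.48 = 0.300 s.

0.30 s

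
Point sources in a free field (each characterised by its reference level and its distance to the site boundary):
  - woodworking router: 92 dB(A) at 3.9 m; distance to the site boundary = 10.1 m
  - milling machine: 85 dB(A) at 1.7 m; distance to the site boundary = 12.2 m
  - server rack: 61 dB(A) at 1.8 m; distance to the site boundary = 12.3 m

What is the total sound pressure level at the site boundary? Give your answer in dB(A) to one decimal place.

Propagate each source to the receiver with L = L_ref − 20·log₁₀(r/r_ref), then add intensities.
woodworking router: 92 − 20·log₁₀(10.1/3.9) = 92 − 8.27 = 83.73 dB(A).
milling machine: 85 − 20·log₁₀(12.2/1.7) = 85 − 17.12 = 67.88 dB(A).
server rack: 61 − 20·log₁₀(12.3/1.8) = 61 − 16.69 = 44.31 dB(A).
Σ 10^(L/10) = 2.425e+08 → L_total = 10·log₁₀(2.425e+08) = 83.85 dB(A).

83.8 dB(A)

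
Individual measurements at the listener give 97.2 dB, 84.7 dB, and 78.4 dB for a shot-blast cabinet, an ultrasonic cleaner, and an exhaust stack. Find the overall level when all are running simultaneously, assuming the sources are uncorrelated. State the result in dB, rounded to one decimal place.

Incoherent sources combine by intensity addition: L_total = 10·log₁₀(Σ 10^(L_i/10)).
Σ 10^(L/10) = 10^(97.2/10) + 10^(84.7/10) + 10^(78.4/10) = 5.612e+09.
L_total = 10·log₁₀(5.612e+09) = 97.49 dB.

97.5 dB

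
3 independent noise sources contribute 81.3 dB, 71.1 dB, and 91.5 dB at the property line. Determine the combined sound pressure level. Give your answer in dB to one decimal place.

For uncorrelated sources the intensities add, so convert each level to linear form, sum, and take 10·log₁₀ of the total.
Σ 10^(L/10) = 10^(81.3/10) + 10^(71.1/10) + 10^(91.5/10) = 1.560e+09.
L_total = 10·log₁₀(1.560e+09) = 91.93 dB.

91.9 dB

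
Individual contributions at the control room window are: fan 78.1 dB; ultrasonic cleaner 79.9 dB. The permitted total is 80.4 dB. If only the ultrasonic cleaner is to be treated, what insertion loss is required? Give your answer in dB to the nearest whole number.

Fixed contribution from the other source: Σ 10^(L/10) = 10^(78.1/10) = 6.457e+07 (78.10 dB).
To meet 80.4 dB overall, the treated ultrasonic cleaner may contribute at most 10^(80.4/10) − 6.457e+07 = 4.508e+07, i.e. 76.54 dB.
Required insertion loss = 79.9 − 76.54 = 3.36 dB.

3 dB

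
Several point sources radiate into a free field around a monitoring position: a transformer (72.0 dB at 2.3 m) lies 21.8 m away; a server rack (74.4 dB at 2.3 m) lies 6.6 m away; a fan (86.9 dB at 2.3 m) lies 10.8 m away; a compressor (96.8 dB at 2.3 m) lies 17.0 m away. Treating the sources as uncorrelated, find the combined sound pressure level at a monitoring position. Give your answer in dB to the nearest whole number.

Apply inverse-square spreading to bring every level to the receiver, then sum 10^(L/10).
transformer: 72.0 − 20·log₁₀(21.8/2.3) = 72.0 − 19.53 = 52.47 dB.
server rack: 74.4 − 20·log₁₀(6.6/2.3) = 74.4 − 9.16 = 65.24 dB.
fan: 86.9 − 20·log₁₀(10.8/2.3) = 86.9 − 13.43 = 73.47 dB.
compressor: 96.8 − 20·log₁₀(17.0/2.3) = 96.8 − 17.37 = 79.43 dB.
Σ 10^(L/10) = 1.133e+08 → L_total = 10·log₁₀(1.133e+08) = 80.54 dB.

81 dB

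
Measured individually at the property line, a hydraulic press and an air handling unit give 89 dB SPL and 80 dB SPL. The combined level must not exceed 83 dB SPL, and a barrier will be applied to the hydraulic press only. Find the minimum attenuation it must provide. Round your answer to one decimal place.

9.0 dB

Fixed contribution from the other source: Σ 10^(L/10) = 10^(80/10) = 1.000e+08 (80.00 dB SPL).
The limit corresponds to 10^(83/10) = 1.995e+08; subtracting the fixed part leaves 9.953e+07 for the hydraulic press, i.e. 79.98 dB SPL.
Required insertion loss = 89 − 79.98 = 9.02 dB.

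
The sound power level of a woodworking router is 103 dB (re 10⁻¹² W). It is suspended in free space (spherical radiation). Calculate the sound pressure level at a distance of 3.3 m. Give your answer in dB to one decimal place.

Free-field spherical radiation: L_p = L_w − 10·log₁₀(4π·r²), r = 3.3 m.
4π·r² = 136.8 m², 10·log₁₀ of that is 21.362 dB.
L_p = 103 − 21.362 = 81.64 dB.

81.6 dB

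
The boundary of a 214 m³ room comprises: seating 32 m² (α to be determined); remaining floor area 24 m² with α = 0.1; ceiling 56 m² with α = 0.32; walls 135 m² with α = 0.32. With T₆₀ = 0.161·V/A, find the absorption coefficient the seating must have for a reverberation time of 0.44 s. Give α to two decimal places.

Required total absorption A = 0.161·214/0.44 = 78.30 m².
Absorption from the other surfaces = 24·0.1 + 56·0.32 + 135·0.32 = 63.52 m², so the seating must supply 14.78 m² over 32 m².
α = 14.78/32 = 0.462.

0.46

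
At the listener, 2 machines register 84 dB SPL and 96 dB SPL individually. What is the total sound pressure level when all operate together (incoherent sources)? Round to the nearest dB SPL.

Incoherent sources combine by intensity addition: L_total = 10·log₁₀(Σ 10^(L_i/10)).
Σ 10^(L/10) = 10^(84/10) + 10^(96/10) = 4.232e+09.
L_total = 10·log₁₀(4.232e+09) = 96.27 dB SPL.

96 dB SPL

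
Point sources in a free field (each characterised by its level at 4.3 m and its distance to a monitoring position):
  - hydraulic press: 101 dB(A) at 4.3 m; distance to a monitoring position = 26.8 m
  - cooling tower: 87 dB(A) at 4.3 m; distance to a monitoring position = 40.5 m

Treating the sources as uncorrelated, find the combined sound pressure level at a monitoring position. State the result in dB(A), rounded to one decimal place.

85.2 dB(A)

First find each source's level at the receiver (point-source: −20·log₁₀(r/r_ref)), then combine on an intensity basis.
hydraulic press: 101 − 20·log₁₀(26.8/4.3) = 101 − 15.89 = 85.11 dB(A).
cooling tower: 87 − 20·log₁₀(40.5/4.3) = 87 − 19.48 = 67.52 dB(A).
Σ 10^(L/10) = 3.297e+08 → L_total = 10·log₁₀(3.297e+08) = 85.18 dB(A).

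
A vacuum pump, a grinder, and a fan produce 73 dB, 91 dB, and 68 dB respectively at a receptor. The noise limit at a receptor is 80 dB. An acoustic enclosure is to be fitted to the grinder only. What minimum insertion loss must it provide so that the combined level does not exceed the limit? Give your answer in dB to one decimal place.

Fixed contribution from the other sources: Σ 10^(L/10) = 10^(73/10) + 10^(68/10) = 2.626e+07 (74.19 dB).
The limit corresponds to 10^(80/10) = 1.000e+08; subtracting the fixed part leaves 7.374e+07 for the grinder, i.e. 78.68 dB.
So the grinder must be reduced from 91 to 78.68 dB: IL = 12.32 dB.

12.3 dB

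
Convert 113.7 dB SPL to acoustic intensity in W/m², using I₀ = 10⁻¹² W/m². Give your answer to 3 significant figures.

L = 10·log₁₀(I/I₀) ⇒ I = I₀·10^(L/10) = 10⁻¹² × 10^11.37.

0.234 W/m²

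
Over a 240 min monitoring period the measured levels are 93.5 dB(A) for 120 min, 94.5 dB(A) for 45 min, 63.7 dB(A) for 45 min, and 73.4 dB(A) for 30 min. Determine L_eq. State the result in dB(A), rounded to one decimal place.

The energy average is taken in the linear domain: L_eq = 10·log₁₀[(Σ tᵢ·10^(Lᵢ/10))/T], T = 240 min.
Σ tᵢ·10^(Lᵢ/10) = 120·10^(93.5/10) + 45·10^(94.5/10) + 45·10^(63.7/10) + 30·10^(73.4/10) = 3.962e+11.
L_eq = 10·log₁₀(3.962e+11/240) = 92.18 dB(A).

92.2 dB(A)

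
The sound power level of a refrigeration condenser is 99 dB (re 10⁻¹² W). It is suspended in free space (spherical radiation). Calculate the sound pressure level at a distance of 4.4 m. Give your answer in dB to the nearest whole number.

75 dB

The power spreads over a sphere of area 4π·r², so L_p = L_w − 10·log₁₀(4π·r²).
4π·r² = 243.3 m², 10·log₁₀ of that is 23.861 dB.
L_p = 99 − 23.861 = 75.14 dB.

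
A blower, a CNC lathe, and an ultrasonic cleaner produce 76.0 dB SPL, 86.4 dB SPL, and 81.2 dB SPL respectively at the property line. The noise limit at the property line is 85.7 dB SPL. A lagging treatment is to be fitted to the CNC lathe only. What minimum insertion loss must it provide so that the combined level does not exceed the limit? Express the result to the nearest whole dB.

Everything except the CNC lathe sums to 10^(76.0/10) + 10^(81.2/10) = 1.716e+08 in linear terms, 82.35 dB SPL.
To meet 85.7 dB SPL overall, the treated CNC lathe may contribute at most 10^(85.7/10) − 1.716e+08 = 1.999e+08, i.e. 83.01 dB SPL.
Required insertion loss = 86.4 − 83.01 = 3.39 dB.

3 dB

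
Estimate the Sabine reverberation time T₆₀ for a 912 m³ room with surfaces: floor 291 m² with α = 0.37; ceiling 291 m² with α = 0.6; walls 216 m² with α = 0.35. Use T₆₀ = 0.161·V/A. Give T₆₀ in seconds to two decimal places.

0.41 s

A = Σ Sᵢαᵢ = 291·0.37 + 291·0.6 + 216·0.35 = 357.87 m².
T₆₀ = 0.161 × 912 / 357.87 = 0.410 s.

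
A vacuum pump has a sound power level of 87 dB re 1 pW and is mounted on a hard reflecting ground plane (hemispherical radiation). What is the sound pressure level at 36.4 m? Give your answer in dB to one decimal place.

47.8 dB

Free-field hemispherical radiation: L_p = L_w − 10·log₁₀(2π·r²), r = 36.4 m.
2π·r² = 8325 m², 10·log₁₀ of that is 39.204 dB.
L_p = 87 − 39.204 = 47.80 dB.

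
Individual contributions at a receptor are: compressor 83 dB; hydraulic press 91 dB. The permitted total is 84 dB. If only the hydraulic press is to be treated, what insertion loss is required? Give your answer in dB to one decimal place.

13.9 dB

Everything except the hydraulic press sums to 10^(83/10) = 1.995e+08 in linear terms, 83.00 dB.
To meet 84 dB overall, the treated hydraulic press may contribute at most 10^(84/10) − 1.995e+08 = 5.166e+07, i.e. 77.13 dB.
Required insertion loss = 91 − 77.13 = 13.87 dB.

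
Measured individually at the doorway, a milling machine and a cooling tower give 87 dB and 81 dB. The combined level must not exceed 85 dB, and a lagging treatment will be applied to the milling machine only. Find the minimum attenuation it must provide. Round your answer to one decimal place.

The untreated sources together contribute 10^(81/10) = 1.259e+08, i.e. 81.00 dB.
The limit corresponds to 10^(85/10) = 3.162e+08; subtracting the fixed part leaves 1.903e+08 for the milling machine, i.e. 82.80 dB.
So the milling machine must be reduced from 87 to 82.80 dB: IL = 4.20 dB.

4.2 dB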